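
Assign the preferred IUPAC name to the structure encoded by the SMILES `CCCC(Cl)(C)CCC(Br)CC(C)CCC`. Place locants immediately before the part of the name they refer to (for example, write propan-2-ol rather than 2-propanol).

7-bromo-4-chloro-4,9-dimethyldodecane

The parent chain contains 12 carbons (dodecane).
The numbering direction is chosen so that the substituent locant set {4,4,7,9} is lower than {4,6,9,9} at the first point of difference.
With this numbering: a bromo group at C-7; a chloro group at C-4; methyl groups at C-4 and C-9.
Prefixes are listed alphabetically: bromo, chloro, methyl.
Assembling the pieces gives 7-bromo-4-chloro-4,9-dimethyldodecane.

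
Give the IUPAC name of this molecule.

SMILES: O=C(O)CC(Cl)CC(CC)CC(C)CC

3-chloro-5-ethyl-7-methylnonanoic acid

The longest chain bearing the –COOH group is 9 carbons long (nonane).
A carboxylic acid (terminal –COOH) is the principal characteristic group, giving the suffix -oic acid.
Choose the numbering such that the carboxylic acid carbon is C-1 by definition.
This places a chloro group at C-3; an ethyl group at C-5; a methyl group at C-7.
Substituent prefixes are cited in alphabetical order (multiplying prefixes like di-/tri- are ignored for ordering).
Assembling the pieces gives 3-chloro-5-ethyl-7-methylnonanoic acid.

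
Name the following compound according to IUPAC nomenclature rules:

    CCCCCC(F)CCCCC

6-fluoroundecane

The parent chain contains 11 carbons (undecane).
Both numbering directions give the same locant set; either may be used.
That gives a fluoro group at C-6.
Putting it together: 6-fluoroundecane.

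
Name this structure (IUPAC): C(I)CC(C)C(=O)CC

The longest carbon chain that includes the carbonyl has 6 carbons, so the parent hydride is hexane.
The highest-priority functional group is a ketone (C=O on an internal carbon), so the name ends in -one.
Choose the numbering such that numbering from this end puts the carbonyl group at C-3 rather than C-4.
With this numbering: the carbonyl at C-3; an iodo group at C-6; a methyl group at C-4.
Substituent prefixes are cited in alphabetical order (multiplying prefixes like di-/tri- are ignored for ordering).
Assembling the pieces gives 6-iodo-4-methylhexan-3-one.

6-iodo-4-methylhexan-3-one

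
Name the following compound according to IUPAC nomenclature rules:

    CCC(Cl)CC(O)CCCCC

3-chlorodecan-5-ol

The longest chain bearing the –OH group is 10 carbons long (decane).
The principal characteristic group is an alcohol (–OH), named with the suffix -ol.
The numbering direction is chosen so that numbering from this end puts the hydroxyl group at C-5 rather than C-6.
This places the hydroxyl at C-5; a chloro group at C-3.
Putting it together: 3-chlorodecan-5-ol.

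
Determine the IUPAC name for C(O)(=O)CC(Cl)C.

3-chlorobutanoic acid

The longest carbon chain that includes the –COOH group has 4 carbons, so the parent hydride is butane.
The highest-priority functional group is a carboxylic acid (terminal –COOH), so the name ends in -oic acid.
Choose the numbering such that the carboxylic acid carbon is C-1 by definition.
This places a chloro group at C-3.
The name is 3-chlorobutanoic acid.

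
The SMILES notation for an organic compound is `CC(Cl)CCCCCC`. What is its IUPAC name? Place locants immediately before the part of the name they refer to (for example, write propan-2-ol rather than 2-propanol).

The longest continuous carbon chain has 8 atoms, so the parent hydride is octane.
The numbering direction is chosen so that the substituent locant set {2} is lower than {7} at the first point of difference.
This places a chloro group at C-2.
The name is 2-chlorooctane.

2-chlorooctane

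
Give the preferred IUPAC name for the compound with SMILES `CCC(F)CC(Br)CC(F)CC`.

The longest continuous carbon chain has 9 atoms, so the parent hydride is nonane.
The molecule is symmetric, so either numbering direction gives the same locants.
That gives a bromo group at C-5; fluoro groups at C-3 and C-7.
Prefixes are listed alphabetically: bromo, fluoro.
Putting it together: 5-bromo-3,7-difluorononane.

5-bromo-3,7-difluorononane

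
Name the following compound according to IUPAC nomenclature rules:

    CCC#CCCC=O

hept-4-ynal

The longest carbon chain that includes the –CHO group and the multiple bond has 7 carbons, so the parent hydride is heptane.
The highest-priority functional group is an aldehyde (terminal –CHO), so the name ends in -al.
The chain contains a C≡C triple bond, so the unsaturation ending is -yne.
Number the chain so that the aldehyde carbon is C-1 by definition.
With this numbering: the triple bond between C-4 and C-5.
Assembling the pieces gives hept-4-ynal.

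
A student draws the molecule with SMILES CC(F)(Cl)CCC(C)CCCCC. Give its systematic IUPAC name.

2-chloro-2-fluoro-5-methyldecane

The longest carbon chain is 10 atoms: the parent is decane.
Choose the numbering such that the substituent locant set {2,2,5} is lower than {6,9,9} at the first point of difference.
This places a chloro group at C-2; a fluoro group at C-2; a methyl group at C-5.
The substituents are ordered alphabetically, ignoring any di-/tri- multipliers.
Putting it together: 2-chloro-2-fluoro-5-methyldecane.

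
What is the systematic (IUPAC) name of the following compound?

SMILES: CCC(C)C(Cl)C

The longest carbon chain is 5 atoms: the parent is pentane.
The numbering direction is chosen so that the substituent locant set {2,3} is lower than {3,4} at the first point of difference.
That gives a chloro group at C-2; a methyl group at C-3.
The substituents are ordered alphabetically, ignoring any di-/tri- multipliers.
Putting it together: 2-chloro-3-methylpentane.

2-chloro-3-methylpentane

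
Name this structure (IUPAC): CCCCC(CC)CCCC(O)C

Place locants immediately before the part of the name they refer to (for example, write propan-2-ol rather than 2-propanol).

The longest chain bearing the –OH group is 10 carbons long (decane).
The highest-priority functional group is an alcohol (–OH), so the name ends in -ol.
Choose the numbering such that numbering from this end puts the hydroxyl group at C-2 rather than C-9.
With this numbering: the hydroxyl at C-2; an ethyl group at C-6.
Assembling the pieces gives 6-ethyldecan-2-ol.

6-ethyldecan-2-ol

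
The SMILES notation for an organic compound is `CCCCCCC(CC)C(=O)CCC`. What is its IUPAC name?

5-ethylundecan-4-one

The longest carbon chain that includes the carbonyl has 11 carbons, so the parent hydride is undecane.
A ketone (C=O on an internal carbon) is the principal characteristic group, giving the suffix -one.
Choose the numbering such that numbering from this end puts the carbonyl group at C-4 rather than C-8.
With this numbering: the carbonyl at C-4; an ethyl group at C-5.
Putting it together: 5-ethylundecan-4-one.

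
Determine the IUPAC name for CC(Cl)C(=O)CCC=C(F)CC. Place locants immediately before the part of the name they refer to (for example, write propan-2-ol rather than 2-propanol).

The longest chain bearing the carbonyl and the multiple bond is 9 carbons long (nonane).
A ketone (C=O on an internal carbon) is the principal characteristic group, giving the suffix -one.
A C=C double bond in the chain gives the infix -ene-.
The numbering direction is chosen so that numbering from this end puts the carbonyl group at C-3 rather than C-7.
With this numbering: the carbonyl at C-3; the double bond between C-6 and C-7; a chloro group at C-2; a fluoro group at C-7.
Substituent prefixes are cited in alphabetical order (multiplying prefixes like di-/tri- are ignored for ordering).
Assembling the pieces gives 2-chloro-7-fluoronon-6-en-3-one.

2-chloro-7-fluoronon-6-en-3-one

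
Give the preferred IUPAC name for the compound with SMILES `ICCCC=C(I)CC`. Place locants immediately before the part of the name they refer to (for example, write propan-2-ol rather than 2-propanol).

The longest carbon chain that includes the multiple bond has 7 carbons, so the parent hydride is heptane.
The chain contains a C=C double bond, so the unsaturation ending is -ene.
Choose the numbering such that numbering from this end puts the double bond at C-3 rather than C-4.
This places the double bond between C-3 and C-4; iodo groups at C-3 and C-7.
Assembling the pieces gives 3,7-diiodohept-3-ene.

3,7-diiodohept-3-ene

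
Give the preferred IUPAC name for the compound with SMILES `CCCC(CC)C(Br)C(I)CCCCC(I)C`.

8-bromo-9-ethyl-2,7-diiodododecane

The parent chain contains 12 carbons (dodecane).
Number the chain so that the substituent locant set {2,7,8,9} is lower than {4,5,6,11} at the first point of difference.
With this numbering: a bromo group at C-8; an ethyl group at C-9; iodo groups at C-2 and C-7.
The substituents are ordered alphabetically, ignoring any di-/tri- multipliers.
Assembling the pieces gives 8-bromo-9-ethyl-2,7-diiodododecane.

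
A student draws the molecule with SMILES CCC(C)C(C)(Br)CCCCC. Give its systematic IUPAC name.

The parent chain contains 9 carbons (nonane).
The numbering direction is chosen so that the substituent locant set {3,4,4} is lower than {6,6,7} at the first point of difference.
With this numbering: a bromo group at C-4; methyl groups at C-3 and C-4.
Prefixes are listed alphabetically: bromo, methyl.
The name is 4-bromo-3,4-dimethylnonane.

4-bromo-3,4-dimethylnonane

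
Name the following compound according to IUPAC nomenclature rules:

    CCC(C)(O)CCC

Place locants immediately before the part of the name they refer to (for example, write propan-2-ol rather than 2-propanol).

3-methylhexan-3-ol

Counting along the main chain through the –OH group gives 6 carbons: the parent is hexane.
The highest-priority functional group is an alcohol (–OH), so the name ends in -ol.
Number the chain so that numbering from this end puts the hydroxyl group at C-3 rather than C-4.
That gives the hydroxyl at C-3; a methyl group at C-3.
Assembling the pieces gives 3-methylhexan-3-ol.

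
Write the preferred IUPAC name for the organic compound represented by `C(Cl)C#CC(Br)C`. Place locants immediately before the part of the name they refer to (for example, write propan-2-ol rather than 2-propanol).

The longest chain bearing the multiple bond is 5 carbons long (pentane).
A C≡C triple bond in the chain gives the infix -yne-.
The numbering direction is chosen so that numbering from this end puts the triple bond at C-2 rather than C-3.
That gives the triple bond between C-2 and C-3; a bromo group at C-4; a chloro group at C-1.
Prefixes are listed alphabetically: bromo, chloro.
Putting it together: 4-bromo-1-chloropent-2-yne.

4-bromo-1-chloropent-2-yne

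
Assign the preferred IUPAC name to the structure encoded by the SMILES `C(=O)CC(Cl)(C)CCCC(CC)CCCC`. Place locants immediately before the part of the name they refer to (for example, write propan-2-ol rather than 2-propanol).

Counting along the main chain through the –CHO group gives 11 carbons: the parent is undecane.
The highest-priority functional group is an aldehyde (terminal –CHO), so the name ends in -al.
Number the chain so that the aldehyde carbon is C-1 by definition.
That gives a chloro group at C-3; an ethyl group at C-7; a methyl group at C-3.
Prefixes are listed alphabetically: chloro, ethyl, methyl.
Assembling the pieces gives 3-chloro-7-ethyl-3-methylundecanal.

3-chloro-7-ethyl-3-methylundecanal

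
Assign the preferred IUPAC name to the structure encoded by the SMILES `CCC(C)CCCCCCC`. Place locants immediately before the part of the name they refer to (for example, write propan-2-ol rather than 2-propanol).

The parent chain contains 10 carbons (decane).
Number the chain so that the substituent locant set {3} is lower than {8} at the first point of difference.
That gives a methyl group at C-3.
Assembling the pieces gives 3-methyldecane.

3-methyldecane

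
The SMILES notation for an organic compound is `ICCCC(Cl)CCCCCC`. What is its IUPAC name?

4-chloro-1-iododecane

The longest continuous carbon chain has 10 atoms, so the parent hydride is decane.
Choose the numbering such that the substituent locant set {1,4} is lower than {7,10} at the first point of difference.
That gives a chloro group at C-4; an iodo group at C-1.
Substituent prefixes are cited in alphabetical order (multiplying prefixes like di-/tri- are ignored for ordering).
Putting it together: 4-chloro-1-iododecane.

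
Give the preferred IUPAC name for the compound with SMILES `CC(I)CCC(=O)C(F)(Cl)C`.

2-chloro-2-fluoro-6-iodoheptan-3-one

The longest carbon chain that includes the carbonyl has 7 carbons, so the parent hydride is heptane.
A ketone (C=O on an internal carbon) is the principal characteristic group, giving the suffix -one.
Choose the numbering such that numbering from this end puts the carbonyl group at C-3 rather than C-5.
That gives the carbonyl at C-3; a chloro group at C-2; a fluoro group at C-2; an iodo group at C-6.
Prefixes are listed alphabetically: chloro, fluoro, iodo.
Assembling the pieces gives 2-chloro-2-fluoro-6-iodoheptan-3-one.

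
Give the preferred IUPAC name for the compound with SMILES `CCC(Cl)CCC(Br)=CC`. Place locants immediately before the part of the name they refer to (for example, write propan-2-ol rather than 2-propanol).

The longest carbon chain that includes the multiple bond has 8 carbons, so the parent hydride is octane.
A C=C double bond in the chain gives the infix -ene-.
Number the chain so that numbering from this end puts the double bond at C-2 rather than C-6.
With this numbering: the double bond between C-2 and C-3; a bromo group at C-3; a chloro group at C-6.
Substituent prefixes are cited in alphabetical order (multiplying prefixes like di-/tri- are ignored for ordering).
Putting it together: 3-bromo-6-chlorooct-2-ene.

3-bromo-6-chlorooct-2-ene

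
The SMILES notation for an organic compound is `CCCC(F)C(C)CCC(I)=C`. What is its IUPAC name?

The longest carbon chain that includes the multiple bond has 9 carbons, so the parent hydride is nonane.
A C=C double bond in the chain gives the infix -ene-.
Choose the numbering such that numbering from this end puts the double bond at C-1 rather than C-8.
That gives the double bond between C-1 and C-2; a fluoro group at C-6; an iodo group at C-2; a methyl group at C-5.
Substituent prefixes are cited in alphabetical order (multiplying prefixes like di-/tri- are ignored for ordering).
The name is 6-fluoro-2-iodo-5-methylnon-1-ene.

6-fluoro-2-iodo-5-methylnon-1-ene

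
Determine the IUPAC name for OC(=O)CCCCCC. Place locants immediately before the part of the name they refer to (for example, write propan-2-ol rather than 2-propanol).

Counting along the main chain through the –COOH group gives 7 carbons: the parent is heptane.
The principal characteristic group is a carboxylic acid (terminal –COOH), named with the suffix -oic acid.
Choose the numbering such that the carboxylic acid carbon is C-1 by definition.
Assembling the pieces gives heptanoic acid.

heptanoic acid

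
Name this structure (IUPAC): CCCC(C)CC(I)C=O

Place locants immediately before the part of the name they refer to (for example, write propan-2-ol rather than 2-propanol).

Counting along the main chain through the –CHO group gives 7 carbons: the parent is heptane.
The highest-priority functional group is an aldehyde (terminal –CHO), so the name ends in -al.
Choose the numbering such that the aldehyde carbon is C-1 by definition.
With this numbering: an iodo group at C-2; a methyl group at C-4.
The substituents are ordered alphabetically, ignoring any di-/tri- multipliers.
The name is 2-iodo-4-methylheptanal.

2-iodo-4-methylheptanal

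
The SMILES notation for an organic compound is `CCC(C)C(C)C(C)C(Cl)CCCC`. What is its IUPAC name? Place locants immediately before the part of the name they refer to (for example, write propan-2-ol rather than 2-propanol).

6-chloro-3,4,5-trimethyldecane

The parent chain contains 10 carbons (decane).
Choose the numbering such that the substituent locant set {3,4,5,6} is lower than {5,6,7,8} at the first point of difference.
This places a chloro group at C-6; methyl groups at C-3 and C-4 and C-5.
The substituents are ordered alphabetically, ignoring any di-/tri- multipliers.
The name is 6-chloro-3,4,5-trimethyldecane.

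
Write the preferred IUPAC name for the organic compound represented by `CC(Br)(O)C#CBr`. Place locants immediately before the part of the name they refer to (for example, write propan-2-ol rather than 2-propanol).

The longest chain bearing the –OH group and the multiple bond is 4 carbons long (butane).
The principal characteristic group is an alcohol (–OH), named with the suffix -ol.
There is one C≡C triple bond, indicated by the ending -yne.
Number the chain so that numbering from this end puts the hydroxyl group at C-2 rather than C-3.
This places the hydroxyl at C-2; the triple bond between C-3 and C-4; bromo groups at C-2 and C-4.
Assembling the pieces gives 2,4-dibromobut-3-yn-2-ol.

2,4-dibromobut-3-yn-2-ol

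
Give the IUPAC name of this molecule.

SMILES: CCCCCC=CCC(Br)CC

The longest carbon chain that includes the multiple bond has 11 carbons, so the parent hydride is undecane.
The chain contains a C=C double bond, so the unsaturation ending is -ene.
Number the chain so that numbering from this end puts the double bond at C-5 rather than C-6.
With this numbering: the double bond between C-5 and C-6; a bromo group at C-3.
Putting it together: 3-bromoundec-5-ene.

3-bromoundec-5-ene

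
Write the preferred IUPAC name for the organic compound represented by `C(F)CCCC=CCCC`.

9-fluoronon-4-ene

The longest carbon chain that includes the multiple bond has 9 carbons, so the parent hydride is nonane.
The chain contains a C=C double bond, so the unsaturation ending is -ene.
The numbering direction is chosen so that numbering from this end puts the double bond at C-4 rather than C-5.
That gives the double bond between C-4 and C-5; a fluoro group at C-9.
Putting it together: 9-fluoronon-4-ene.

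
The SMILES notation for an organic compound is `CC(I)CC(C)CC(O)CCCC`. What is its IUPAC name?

9-iodo-7-methyldecan-5-ol

The longest chain bearing the –OH group is 10 carbons long (decane).
The highest-priority functional group is an alcohol (–OH), so the name ends in -ol.
Number the chain so that numbering from this end puts the hydroxyl group at C-5 rather than C-6.
With this numbering: the hydroxyl at C-5; an iodo group at C-9; a methyl group at C-7.
Prefixes are listed alphabetically: iodo, methyl.
Assembling the pieces gives 9-iodo-7-methyldecan-5-ol.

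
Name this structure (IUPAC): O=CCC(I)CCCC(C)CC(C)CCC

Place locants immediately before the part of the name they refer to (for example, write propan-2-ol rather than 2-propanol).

The longest chain bearing the –CHO group is 12 carbons long (dodecane).
The highest-priority functional group is an aldehyde (terminal –CHO), so the name ends in -al.
The numbering direction is chosen so that the aldehyde carbon is C-1 by definition.
That gives an iodo group at C-3; methyl groups at C-7 and C-9.
Substituent prefixes are cited in alphabetical order (multiplying prefixes like di-/tri- are ignored for ordering).
Putting it together: 3-iodo-7,9-dimethyldodecanal.

3-iodo-7,9-dimethyldodecanal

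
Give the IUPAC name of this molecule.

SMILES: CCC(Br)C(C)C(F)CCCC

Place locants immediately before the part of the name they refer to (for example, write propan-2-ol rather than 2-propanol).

The longest continuous carbon chain has 9 atoms, so the parent hydride is nonane.
The numbering direction is chosen so that the substituent locant set {3,4,5} is lower than {5,6,7} at the first point of difference.
That gives a bromo group at C-3; a fluoro group at C-5; a methyl group at C-4.
Substituent prefixes are cited in alphabetical order (multiplying prefixes like di-/tri- are ignored for ordering).
Putting it together: 3-bromo-5-fluoro-4-methylnonane.

3-bromo-5-fluoro-4-methylnonane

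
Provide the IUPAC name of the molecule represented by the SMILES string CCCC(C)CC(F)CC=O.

3-fluoro-5-methyloctanal

The longest chain bearing the –CHO group is 8 carbons long (octane).
The principal characteristic group is an aldehyde (terminal –CHO), named with the suffix -al.
Choose the numbering such that the aldehyde carbon is C-1 by definition.
That gives a fluoro group at C-3; a methyl group at C-5.
Prefixes are listed alphabetically: fluoro, methyl.
The name is 3-fluoro-5-methyloctanal.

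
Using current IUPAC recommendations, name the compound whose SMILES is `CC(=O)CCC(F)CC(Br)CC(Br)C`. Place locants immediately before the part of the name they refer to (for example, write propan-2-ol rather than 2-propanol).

7,9-dibromo-5-fluorodecan-2-one

Counting along the main chain through the carbonyl gives 10 carbons: the parent is decane.
The highest-priority functional group is a ketone (C=O on an internal carbon), so the name ends in -one.
Choose the numbering such that numbering from this end puts the carbonyl group at C-2 rather than C-9.
With this numbering: the carbonyl at C-2; bromo groups at C-7 and C-9; a fluoro group at C-5.
Substituent prefixes are cited in alphabetical order (multiplying prefixes like di-/tri- are ignored for ordering).
The name is 7,9-dibromo-5-fluorodecan-2-one.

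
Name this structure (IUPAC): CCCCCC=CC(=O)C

Counting along the main chain through the carbonyl and the multiple bond gives 9 carbons: the parent is nonane.
The principal characteristic group is a ketone (C=O on an internal carbon), named with the suffix -one.
A C=C double bond in the chain gives the infix -ene-.
The numbering direction is chosen so that numbering from this end puts the carbonyl group at C-2 rather than C-8.
This places the carbonyl at C-2; the double bond between C-3 and C-4.
Putting it together: non-3-en-2-one.

non-3-en-2-one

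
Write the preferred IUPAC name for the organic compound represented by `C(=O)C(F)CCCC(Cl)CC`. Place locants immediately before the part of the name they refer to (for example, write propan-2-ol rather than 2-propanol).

The longest carbon chain that includes the –CHO group has 8 carbons, so the parent hydride is octane.
The principal characteristic group is an aldehyde (terminal –CHO), named with the suffix -al.
Number the chain so that the aldehyde carbon is C-1 by definition.
That gives a chloro group at C-6; a fluoro group at C-2.
Substituent prefixes are cited in alphabetical order (multiplying prefixes like di-/tri- are ignored for ordering).
The name is 6-chloro-2-fluorooctanal.

6-chloro-2-fluorooctanal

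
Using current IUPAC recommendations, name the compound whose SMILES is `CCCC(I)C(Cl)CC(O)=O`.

3-chloro-4-iodoheptanoic acid

Counting along the main chain through the –COOH group gives 7 carbons: the parent is heptane.
The highest-priority functional group is a carboxylic acid (terminal –COOH), so the name ends in -oic acid.
Number the chain so that the carboxylic acid carbon is C-1 by definition.
With this numbering: a chloro group at C-3; an iodo group at C-4.
Prefixes are listed alphabetically: chloro, iodo.
Assembling the pieces gives 3-chloro-4-iodoheptanoic acid.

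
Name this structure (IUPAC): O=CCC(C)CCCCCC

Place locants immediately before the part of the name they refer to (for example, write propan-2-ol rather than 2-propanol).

The longest chain bearing the –CHO group is 9 carbons long (nonane).
The principal characteristic group is an aldehyde (terminal –CHO), named with the suffix -al.
Number the chain so that the aldehyde carbon is C-1 by definition.
With this numbering: a methyl group at C-3.
Putting it together: 3-methylnonanal.

3-methylnonanal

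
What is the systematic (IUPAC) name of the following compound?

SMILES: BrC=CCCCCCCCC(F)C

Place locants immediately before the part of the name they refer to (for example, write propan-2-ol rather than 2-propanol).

1-bromo-10-fluoroundec-1-ene

Counting along the main chain through the multiple bond gives 11 carbons: the parent is undecane.
There is one C=C double bond, indicated by the ending -ene.
The numbering direction is chosen so that numbering from this end puts the double bond at C-1 rather than C-10.
This places the double bond between C-1 and C-2; a bromo group at C-1; a fluoro group at C-10.
Prefixes are listed alphabetically: bromo, fluoro.
Assembling the pieces gives 1-bromo-10-fluoroundec-1-ene.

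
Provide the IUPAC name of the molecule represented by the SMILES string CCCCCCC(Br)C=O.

2-bromooctanal

Counting along the main chain through the –CHO group gives 8 carbons: the parent is octane.
An aldehyde (terminal –CHO) is the principal characteristic group, giving the suffix -al.
Choose the numbering such that the aldehyde carbon is C-1 by definition.
With this numbering: a bromo group at C-2.
Putting it together: 2-bromooctanal.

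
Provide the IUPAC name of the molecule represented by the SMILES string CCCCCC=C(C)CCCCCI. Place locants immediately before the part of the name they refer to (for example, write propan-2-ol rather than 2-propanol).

1-iodo-6-methyldodec-6-ene

The longest chain bearing the multiple bond is 12 carbons long (dodecane).
A C=C double bond in the chain gives the infix -ene-.
Number the chain so that the substituent locant set {1,6} is lower than {7,12} at the first point of difference.
That gives the double bond between C-6 and C-7; an iodo group at C-1; a methyl group at C-6.
Substituent prefixes are cited in alphabetical order (multiplying prefixes like di-/tri- are ignored for ordering).
The name is 1-iodo-6-methyldodec-6-ene.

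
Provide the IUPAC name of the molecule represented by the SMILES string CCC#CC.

The longest chain bearing the multiple bond is 5 carbons long (pentane).
The chain contains a C≡C triple bond, so the unsaturation ending is -yne.
Number the chain so that numbering from this end puts the triple bond at C-2 rather than C-3.
This places the triple bond between C-2 and C-3.
Assembling the pieces gives pent-2-yne.

pent-2-yne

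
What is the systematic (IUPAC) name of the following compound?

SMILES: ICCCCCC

The longest carbon chain is 6 atoms: the parent is hexane.
Choose the numbering such that the substituent locant set {1} is lower than {6} at the first point of difference.
This places an iodo group at C-1.
The name is 1-iodohexane.

1-iodohexane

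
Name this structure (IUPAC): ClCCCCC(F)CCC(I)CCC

1-chloro-5-fluoro-8-iodoundecane

The longest carbon chain is 11 atoms: the parent is undecane.
Choose the numbering such that the substituent locant set {1,5,8} is lower than {4,7,11} at the first point of difference.
This places a chloro group at C-1; a fluoro group at C-5; an iodo group at C-8.
Substituent prefixes are cited in alphabetical order (multiplying prefixes like di-/tri- are ignored for ordering).
The name is 1-chloro-5-fluoro-8-iodoundecane.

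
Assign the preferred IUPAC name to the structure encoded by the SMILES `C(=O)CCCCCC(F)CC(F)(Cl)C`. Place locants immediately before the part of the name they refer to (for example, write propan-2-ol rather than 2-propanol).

9-chloro-7,9-difluorodecanal

The longest carbon chain that includes the –CHO group has 10 carbons, so the parent hydride is decane.
The highest-priority functional group is an aldehyde (terminal –CHO), so the name ends in -al.
Choose the numbering such that the aldehyde carbon is C-1 by definition.
With this numbering: a chloro group at C-9; fluoro groups at C-7 and C-9.
Prefixes are listed alphabetically: chloro, fluoro.
Putting it together: 9-chloro-7,9-difluorodecanal.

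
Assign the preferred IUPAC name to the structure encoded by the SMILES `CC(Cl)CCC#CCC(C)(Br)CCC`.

8-bromo-2-chloro-8-methylundec-5-yne

Counting along the main chain through the multiple bond gives 11 carbons: the parent is undecane.
The chain contains a C≡C triple bond, so the unsaturation ending is -yne.
Number the chain so that numbering from this end puts the triple bond at C-5 rather than C-6.
With this numbering: the triple bond between C-5 and C-6; a bromo group at C-8; a chloro group at C-2; a methyl group at C-8.
Prefixes are listed alphabetically: bromo, chloro, methyl.
Assembling the pieces gives 8-bromo-2-chloro-8-methylundec-5-yne.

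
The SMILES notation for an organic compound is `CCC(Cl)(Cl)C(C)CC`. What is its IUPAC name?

The longest continuous carbon chain has 6 atoms, so the parent hydride is hexane.
The numbering direction is chosen so that the substituent locant set {3,3,4} is lower than {3,4,4} at the first point of difference.
This places two chloro groups at C-3; a methyl group at C-4.
Prefixes are listed alphabetically: chloro, methyl.
Putting it together: 3,3-dichloro-4-methylhexane.

3,3-dichloro-4-methylhexane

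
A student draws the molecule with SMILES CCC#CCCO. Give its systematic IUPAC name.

hex-3-yn-1-ol

The longest chain bearing the –OH group and the multiple bond is 6 carbons long (hexane).
The principal characteristic group is an alcohol (–OH), named with the suffix -ol.
There is one C≡C triple bond, indicated by the ending -yne.
Choose the numbering such that numbering from this end puts the hydroxyl group at C-1 rather than C-6.
That gives the hydroxyl at C-1; the triple bond between C-3 and C-4.
Assembling the pieces gives hex-3-yn-1-ol.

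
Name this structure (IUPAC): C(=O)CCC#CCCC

The longest carbon chain that includes the –CHO group and the multiple bond has 8 carbons, so the parent hydride is octane.
An aldehyde (terminal –CHO) is the principal characteristic group, giving the suffix -al.
The chain contains a C≡C triple bond, so the unsaturation ending is -yne.
Choose the numbering such that the aldehyde carbon is C-1 by definition.
With this numbering: the triple bond between C-4 and C-5.
Assembling the pieces gives oct-4-ynal.

oct-4-ynal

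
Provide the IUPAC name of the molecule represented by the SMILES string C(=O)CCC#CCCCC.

Counting along the main chain through the –CHO group and the multiple bond gives 9 carbons: the parent is nonane.
The highest-priority functional group is an aldehyde (terminal –CHO), so the name ends in -al.
A C≡C triple bond in the chain gives the infix -yne-.
Number the chain so that the aldehyde carbon is C-1 by definition.
That gives the triple bond between C-4 and C-5.
The name is non-4-ynal.

non-4-ynal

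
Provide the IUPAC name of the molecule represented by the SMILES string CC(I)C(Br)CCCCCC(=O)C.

The longest chain bearing the carbonyl is 10 carbons long (decane).
The principal characteristic group is a ketone (C=O on an internal carbon), named with the suffix -one.
The numbering direction is chosen so that numbering from this end puts the carbonyl group at C-2 rather than C-9.
With this numbering: the carbonyl at C-2; a bromo group at C-8; an iodo group at C-9.
Substituent prefixes are cited in alphabetical order (multiplying prefixes like di-/tri- are ignored for ordering).
Putting it together: 8-bromo-9-iododecan-2-one.

8-bromo-9-iododecan-2-one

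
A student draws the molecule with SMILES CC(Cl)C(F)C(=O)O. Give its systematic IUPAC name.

Counting along the main chain through the –COOH group gives 4 carbons: the parent is butane.
The highest-priority functional group is a carboxylic acid (terminal –COOH), so the name ends in -oic acid.
Choose the numbering such that the carboxylic acid carbon is C-1 by definition.
This places a chloro group at C-3; a fluoro group at C-2.
Substituent prefixes are cited in alphabetical order (multiplying prefixes like di-/tri- are ignored for ordering).
The name is 3-chloro-2-fluorobutanoic acid.

3-chloro-2-fluorobutanoic acid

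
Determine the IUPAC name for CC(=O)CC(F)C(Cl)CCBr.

The longest chain bearing the carbonyl is 7 carbons long (heptane).
The principal characteristic group is a ketone (C=O on an internal carbon), named with the suffix -one.
The numbering direction is chosen so that numbering from this end puts the carbonyl group at C-2 rather than C-6.
This places the carbonyl at C-2; a bromo group at C-7; a chloro group at C-5; a fluoro group at C-4.
Substituent prefixes are cited in alphabetical order (multiplying prefixes like di-/tri- are ignored for ordering).
Assembling the pieces gives 7-bromo-5-chloro-4-fluoroheptan-2-one.

7-bromo-5-chloro-4-fluoroheptan-2-one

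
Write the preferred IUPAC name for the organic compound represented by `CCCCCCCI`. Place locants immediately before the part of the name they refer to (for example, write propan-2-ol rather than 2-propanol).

The parent chain contains 7 carbons (heptane).
Choose the numbering such that the substituent locant set {1} is lower than {7} at the first point of difference.
That gives an iodo group at C-1.
Assembling the pieces gives 1-iodoheptane.

1-iodoheptane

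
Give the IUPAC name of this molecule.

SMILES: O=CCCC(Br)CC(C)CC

4-bromo-6-methyloctanal

The longest carbon chain that includes the –CHO group has 8 carbons, so the parent hydride is octane.
The principal characteristic group is an aldehyde (terminal –CHO), named with the suffix -al.
Choose the numbering such that the aldehyde carbon is C-1 by definition.
This places a bromo group at C-4; a methyl group at C-6.
Prefixes are listed alphabetically: bromo, methyl.
Assembling the pieces gives 4-bromo-6-methyloctanal.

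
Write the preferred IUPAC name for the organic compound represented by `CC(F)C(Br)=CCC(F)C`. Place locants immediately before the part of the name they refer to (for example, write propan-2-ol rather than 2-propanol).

Counting along the main chain through the multiple bond gives 7 carbons: the parent is heptane.
A C=C double bond in the chain gives the infix -ene-.
Choose the numbering such that numbering from this end puts the double bond at C-3 rather than C-4.
With this numbering: the double bond between C-3 and C-4; a bromo group at C-3; fluoro groups at C-2 and C-6.
The substituents are ordered alphabetically, ignoring any di-/tri- multipliers.
Putting it together: 3-bromo-2,6-difluorohept-3-ene.

3-bromo-2,6-difluorohept-3-ene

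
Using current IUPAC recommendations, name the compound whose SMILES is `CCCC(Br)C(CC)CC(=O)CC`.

The longest chain bearing the carbonyl is 9 carbons long (nonane).
A ketone (C=O on an internal carbon) is the principal characteristic group, giving the suffix -one.
Number the chain so that numbering from this end puts the carbonyl group at C-3 rather than C-7.
This places the carbonyl at C-3; a bromo group at C-6; an ethyl group at C-5.
Substituent prefixes are cited in alphabetical order (multiplying prefixes like di-/tri- are ignored for ordering).
Assembling the pieces gives 6-bromo-5-ethylnonan-3-one.

6-bromo-5-ethylnonan-3-one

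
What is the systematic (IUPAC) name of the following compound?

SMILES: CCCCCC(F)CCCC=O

The longest chain bearing the –CHO group is 10 carbons long (decane).
The principal characteristic group is an aldehyde (terminal –CHO), named with the suffix -al.
Number the chain so that the aldehyde carbon is C-1 by definition.
With this numbering: a fluoro group at C-5.
Assembling the pieces gives 5-fluorodecanal.

5-fluorodecanal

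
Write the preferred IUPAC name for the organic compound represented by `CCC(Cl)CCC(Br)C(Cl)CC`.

4-bromo-3,7-dichlorononane

The parent chain contains 9 carbons (nonane).
Choose the numbering such that the substituent locant set {3,4,7} is lower than {3,6,7} at the first point of difference.
That gives a bromo group at C-4; chloro groups at C-3 and C-7.
The substituents are ordered alphabetically, ignoring any di-/tri- multipliers.
Assembling the pieces gives 4-bromo-3,7-dichlorononane.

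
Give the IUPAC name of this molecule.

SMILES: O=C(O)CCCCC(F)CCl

7-chloro-6-fluoroheptanoic acid

Counting along the main chain through the –COOH group gives 7 carbons: the parent is heptane.
The highest-priority functional group is a carboxylic acid (terminal –COOH), so the name ends in -oic acid.
The numbering direction is chosen so that the carboxylic acid carbon is C-1 by definition.
That gives a chloro group at C-7; a fluoro group at C-6.
Prefixes are listed alphabetically: chloro, fluoro.
Assembling the pieces gives 7-chloro-6-fluoroheptanoic acid.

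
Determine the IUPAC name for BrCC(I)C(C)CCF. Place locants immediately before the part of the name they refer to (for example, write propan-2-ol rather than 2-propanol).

The longest continuous carbon chain has 5 atoms, so the parent hydride is pentane.
The numbering direction is chosen so that the substituent locant set {1,2,3,5} is lower than {1,3,4,5} at the first point of difference.
This places a bromo group at C-1; a fluoro group at C-5; an iodo group at C-2; a methyl group at C-3.
The substituents are ordered alphabetically, ignoring any di-/tri- multipliers.
Putting it together: 1-bromo-5-fluoro-2-iodo-3-methylpentane.

1-bromo-5-fluoro-2-iodo-3-methylpentane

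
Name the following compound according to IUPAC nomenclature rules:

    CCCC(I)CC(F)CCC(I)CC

6-fluoro-3,8-diiodoundecane

The longest carbon chain is 11 atoms: the parent is undecane.
The numbering direction is chosen so that the substituent locant set {3,6,8} is lower than {4,6,9} at the first point of difference.
With this numbering: a fluoro group at C-6; iodo groups at C-3 and C-8.
The substituents are ordered alphabetically, ignoring any di-/tri- multipliers.
The name is 6-fluoro-3,8-diiodoundecane.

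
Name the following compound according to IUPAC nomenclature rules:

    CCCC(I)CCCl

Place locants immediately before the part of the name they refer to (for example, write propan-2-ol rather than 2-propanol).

1-chloro-3-iodohexane

The longest continuous carbon chain has 6 atoms, so the parent hydride is hexane.
Choose the numbering such that the substituent locant set {1,3} is lower than {4,6} at the first point of difference.
This places a chloro group at C-1; an iodo group at C-3.
The substituents are ordered alphabetically, ignoring any di-/tri- multipliers.
The name is 1-chloro-3-iodohexane.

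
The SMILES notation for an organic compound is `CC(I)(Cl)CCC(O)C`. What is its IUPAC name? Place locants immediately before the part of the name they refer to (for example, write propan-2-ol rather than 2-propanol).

Counting along the main chain through the –OH group gives 6 carbons: the parent is hexane.
An alcohol (–OH) is the principal characteristic group, giving the suffix -ol.
Number the chain so that numbering from this end puts the hydroxyl group at C-2 rather than C-5.
That gives the hydroxyl at C-2; a chloro group at C-5; an iodo group at C-5.
Prefixes are listed alphabetically: chloro, iodo.
The name is 5-chloro-5-iodohexan-2-ol.

5-chloro-5-iodohexan-2-ol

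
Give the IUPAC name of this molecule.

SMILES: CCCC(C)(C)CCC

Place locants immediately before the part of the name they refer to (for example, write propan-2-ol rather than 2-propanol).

The longest carbon chain is 7 atoms: the parent is heptane.
Numbering from either end gives identical locants here.
This places two methyl groups at C-4.
Assembling the pieces gives 4,4-dimethylheptane.

4,4-dimethylheptane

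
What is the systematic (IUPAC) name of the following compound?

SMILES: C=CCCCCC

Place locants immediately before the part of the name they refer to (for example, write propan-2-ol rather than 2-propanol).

Counting along the main chain through the multiple bond gives 7 carbons: the parent is heptane.
There is one C=C double bond, indicated by the ending -ene.
Choose the numbering such that numbering from this end puts the double bond at C-1 rather than C-6.
That gives the double bond between C-1 and C-2.
Assembling the pieces gives hept-1-ene.

hept-1-ene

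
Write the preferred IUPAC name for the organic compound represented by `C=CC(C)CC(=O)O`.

3-methylpent-4-enoic acid

The longest carbon chain that includes the –COOH group and the multiple bond has 5 carbons, so the parent hydride is pentane.
The highest-priority functional group is a carboxylic acid (terminal –COOH), so the name ends in -oic acid.
There is one C=C double bond, indicated by the ending -ene.
Number the chain so that the carboxylic acid carbon is C-1 by definition.
That gives the double bond between C-4 and C-5; a methyl group at C-3.
Putting it together: 3-methylpent-4-enoic acid.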